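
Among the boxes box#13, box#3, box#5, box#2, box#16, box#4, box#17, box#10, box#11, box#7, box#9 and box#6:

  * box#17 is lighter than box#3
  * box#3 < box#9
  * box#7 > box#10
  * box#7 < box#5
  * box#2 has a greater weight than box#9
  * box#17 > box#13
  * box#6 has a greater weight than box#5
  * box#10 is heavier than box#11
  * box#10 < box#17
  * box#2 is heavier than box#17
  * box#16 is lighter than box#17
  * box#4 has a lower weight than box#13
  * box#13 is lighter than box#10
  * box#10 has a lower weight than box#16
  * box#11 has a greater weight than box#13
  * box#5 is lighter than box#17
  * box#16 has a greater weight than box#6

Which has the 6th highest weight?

The consecutive relations fix a unique order: box#4 < box#13 < box#11 < box#10 < box#7 < box#5 < box#6 < box#16 < box#17 < box#3 < box#9 < box#2.
The 6th largest is box#6.

box#6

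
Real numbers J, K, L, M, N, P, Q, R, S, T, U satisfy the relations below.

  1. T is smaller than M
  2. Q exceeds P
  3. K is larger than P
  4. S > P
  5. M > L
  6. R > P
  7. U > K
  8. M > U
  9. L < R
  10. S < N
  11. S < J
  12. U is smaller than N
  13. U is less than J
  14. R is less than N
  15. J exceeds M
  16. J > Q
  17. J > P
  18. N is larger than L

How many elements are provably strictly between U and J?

1

Chaining upward from U reaches: M, N.
Chaining downward from J reaches: P, K, Q, L, T, S, M.
Strictly between U and J are those in both lists: M — 1 element.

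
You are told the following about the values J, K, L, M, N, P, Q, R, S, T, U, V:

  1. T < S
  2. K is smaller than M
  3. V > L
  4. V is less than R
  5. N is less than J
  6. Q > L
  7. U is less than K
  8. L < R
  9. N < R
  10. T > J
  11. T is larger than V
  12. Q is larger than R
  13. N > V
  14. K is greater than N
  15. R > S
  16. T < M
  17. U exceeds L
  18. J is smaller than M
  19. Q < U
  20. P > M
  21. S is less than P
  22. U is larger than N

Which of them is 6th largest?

Piecing the relations together gives one ordering: L < V < N < J < T < S < R < Q < U < K < M < P.
Counting 6 from the largest end gives R.

R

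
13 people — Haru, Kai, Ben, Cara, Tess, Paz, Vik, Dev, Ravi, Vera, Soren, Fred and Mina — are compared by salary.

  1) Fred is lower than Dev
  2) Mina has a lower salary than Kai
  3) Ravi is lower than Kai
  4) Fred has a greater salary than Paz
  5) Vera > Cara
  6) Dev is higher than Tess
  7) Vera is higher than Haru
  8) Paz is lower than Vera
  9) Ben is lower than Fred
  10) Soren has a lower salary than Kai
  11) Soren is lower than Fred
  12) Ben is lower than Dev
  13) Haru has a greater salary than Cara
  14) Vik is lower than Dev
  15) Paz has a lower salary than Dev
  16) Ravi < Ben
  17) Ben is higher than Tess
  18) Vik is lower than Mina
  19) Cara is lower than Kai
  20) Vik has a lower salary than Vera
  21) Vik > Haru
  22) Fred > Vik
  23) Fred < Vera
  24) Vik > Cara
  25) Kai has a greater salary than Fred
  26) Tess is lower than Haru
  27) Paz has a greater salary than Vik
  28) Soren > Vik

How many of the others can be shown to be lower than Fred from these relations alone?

Directly below Fred: Ben, Vik, Soren, Paz.
One step further: Ravi, Tess, Cara, Haru (8 so far).
Nothing else is reachable below Fred; 8 in all.

8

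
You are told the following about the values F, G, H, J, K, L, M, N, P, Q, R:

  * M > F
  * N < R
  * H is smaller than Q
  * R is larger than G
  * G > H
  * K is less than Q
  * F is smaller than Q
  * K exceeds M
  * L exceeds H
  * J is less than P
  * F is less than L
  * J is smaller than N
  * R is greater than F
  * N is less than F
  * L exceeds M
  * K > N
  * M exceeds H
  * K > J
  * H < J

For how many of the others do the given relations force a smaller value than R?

5

The elements the relations force below R are H, J, N, F, G — no chain reaches any other.
That is 5.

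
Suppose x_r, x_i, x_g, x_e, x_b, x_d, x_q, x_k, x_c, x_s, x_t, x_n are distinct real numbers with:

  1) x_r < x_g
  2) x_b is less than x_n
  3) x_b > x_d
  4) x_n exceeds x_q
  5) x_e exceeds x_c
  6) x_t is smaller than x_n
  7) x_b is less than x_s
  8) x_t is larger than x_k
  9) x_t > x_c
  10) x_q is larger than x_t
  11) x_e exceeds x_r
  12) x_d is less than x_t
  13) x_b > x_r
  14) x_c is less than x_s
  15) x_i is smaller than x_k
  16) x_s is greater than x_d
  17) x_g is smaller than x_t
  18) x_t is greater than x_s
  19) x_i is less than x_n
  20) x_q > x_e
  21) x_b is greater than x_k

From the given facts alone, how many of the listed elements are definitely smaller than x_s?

From x_s the given relations immediately reach x_c, x_d, x_b.
From those, x_k, x_r — 5 in total.
From those, x_i — 6 in total.
No other element is forced below x_s by the given relations, so the count is 6.

6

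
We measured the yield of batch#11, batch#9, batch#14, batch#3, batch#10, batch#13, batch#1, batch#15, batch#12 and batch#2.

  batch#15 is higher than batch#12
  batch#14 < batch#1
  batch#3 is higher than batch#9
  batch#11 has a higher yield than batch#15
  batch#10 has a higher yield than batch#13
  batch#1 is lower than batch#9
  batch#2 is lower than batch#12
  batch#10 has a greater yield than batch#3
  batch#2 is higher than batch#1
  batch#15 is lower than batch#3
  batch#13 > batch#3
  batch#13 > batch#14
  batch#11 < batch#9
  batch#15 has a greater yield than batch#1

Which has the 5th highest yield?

Piecing the relations together gives one ordering: batch#14 < batch#1 < batch#2 < batch#12 < batch#15 < batch#11 < batch#9 < batch#3 < batch#13 < batch#10.
The 5th largest is batch#11.

batch#11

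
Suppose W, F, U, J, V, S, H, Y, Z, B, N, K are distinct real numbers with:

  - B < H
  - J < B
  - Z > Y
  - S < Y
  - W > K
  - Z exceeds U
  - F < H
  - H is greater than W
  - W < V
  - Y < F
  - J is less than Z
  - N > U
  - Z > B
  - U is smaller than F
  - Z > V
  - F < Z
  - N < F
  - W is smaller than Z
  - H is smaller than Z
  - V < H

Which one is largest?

Z

Chaining downward from Z: directly below it, U, J, B, W, Y, F, V, H; then K, S, N.
That covers every other element, and nothing is given above Z, so Z is the largest.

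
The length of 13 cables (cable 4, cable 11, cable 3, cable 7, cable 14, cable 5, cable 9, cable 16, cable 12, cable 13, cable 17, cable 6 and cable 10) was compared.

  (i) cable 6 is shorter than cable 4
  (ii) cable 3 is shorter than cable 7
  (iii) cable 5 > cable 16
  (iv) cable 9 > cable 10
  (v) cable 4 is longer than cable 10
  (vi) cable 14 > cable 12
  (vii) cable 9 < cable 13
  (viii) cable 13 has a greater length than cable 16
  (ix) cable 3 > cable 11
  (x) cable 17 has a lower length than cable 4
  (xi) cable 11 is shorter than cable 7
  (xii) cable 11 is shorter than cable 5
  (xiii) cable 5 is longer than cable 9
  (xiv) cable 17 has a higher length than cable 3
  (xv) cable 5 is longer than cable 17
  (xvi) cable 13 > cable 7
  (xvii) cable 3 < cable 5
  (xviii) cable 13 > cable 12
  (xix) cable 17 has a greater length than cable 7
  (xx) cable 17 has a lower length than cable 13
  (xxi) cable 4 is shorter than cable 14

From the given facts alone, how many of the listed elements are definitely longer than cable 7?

The elements the relations force above cable 7 are cable 17, cable 4, cable 13, cable 14, cable 5 — no chain reaches any other.
That is 5.

5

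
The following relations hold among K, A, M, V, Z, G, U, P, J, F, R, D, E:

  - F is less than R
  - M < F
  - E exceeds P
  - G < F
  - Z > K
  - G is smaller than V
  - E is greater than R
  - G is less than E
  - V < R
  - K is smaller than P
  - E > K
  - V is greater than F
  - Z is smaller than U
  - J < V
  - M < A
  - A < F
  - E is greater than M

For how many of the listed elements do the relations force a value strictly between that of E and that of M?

Chaining upward from M reaches: A, F, V, R.
Chaining downward from E reaches: J, K, G, A, F, P, V, R.
Strictly between M and E are those in both lists: A, F, V, R — 4 elements.

4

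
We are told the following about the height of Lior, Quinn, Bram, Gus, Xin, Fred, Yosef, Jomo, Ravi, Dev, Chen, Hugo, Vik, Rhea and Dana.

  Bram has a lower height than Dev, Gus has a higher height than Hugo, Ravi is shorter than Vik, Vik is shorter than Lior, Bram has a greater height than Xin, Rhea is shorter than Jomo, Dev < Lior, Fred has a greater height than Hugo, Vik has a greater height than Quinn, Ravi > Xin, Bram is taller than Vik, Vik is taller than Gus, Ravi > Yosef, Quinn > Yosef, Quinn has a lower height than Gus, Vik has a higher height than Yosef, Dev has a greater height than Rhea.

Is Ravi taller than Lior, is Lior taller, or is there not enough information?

The relevant relations are Ravi < Vik; Vik < Bram; Bram < Dev; Dev < Lior.
Chaining these gives Ravi < Vik < Bram < Dev < Lior.
So Lior is taller.

Lior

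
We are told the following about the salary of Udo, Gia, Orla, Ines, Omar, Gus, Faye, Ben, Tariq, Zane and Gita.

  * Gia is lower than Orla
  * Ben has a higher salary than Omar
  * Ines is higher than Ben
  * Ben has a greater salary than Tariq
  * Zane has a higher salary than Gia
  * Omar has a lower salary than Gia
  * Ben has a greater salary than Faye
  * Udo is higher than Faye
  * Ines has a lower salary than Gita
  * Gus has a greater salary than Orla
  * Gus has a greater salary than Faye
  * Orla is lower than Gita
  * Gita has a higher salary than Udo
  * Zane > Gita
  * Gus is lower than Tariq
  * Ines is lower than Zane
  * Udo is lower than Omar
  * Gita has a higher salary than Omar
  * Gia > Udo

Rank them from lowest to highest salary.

Faye < Udo < Omar < Gia < Orla < Gus < Tariq < Ben < Ines < Gita < Zane

The consecutive links are each given: Faye < Udo; Udo < Omar; Omar < Gia; Gia < Orla; Orla < Gus; Gus < Tariq; Tariq < Ben; Ben < Ines; Ines < Gita; Gita < Zane.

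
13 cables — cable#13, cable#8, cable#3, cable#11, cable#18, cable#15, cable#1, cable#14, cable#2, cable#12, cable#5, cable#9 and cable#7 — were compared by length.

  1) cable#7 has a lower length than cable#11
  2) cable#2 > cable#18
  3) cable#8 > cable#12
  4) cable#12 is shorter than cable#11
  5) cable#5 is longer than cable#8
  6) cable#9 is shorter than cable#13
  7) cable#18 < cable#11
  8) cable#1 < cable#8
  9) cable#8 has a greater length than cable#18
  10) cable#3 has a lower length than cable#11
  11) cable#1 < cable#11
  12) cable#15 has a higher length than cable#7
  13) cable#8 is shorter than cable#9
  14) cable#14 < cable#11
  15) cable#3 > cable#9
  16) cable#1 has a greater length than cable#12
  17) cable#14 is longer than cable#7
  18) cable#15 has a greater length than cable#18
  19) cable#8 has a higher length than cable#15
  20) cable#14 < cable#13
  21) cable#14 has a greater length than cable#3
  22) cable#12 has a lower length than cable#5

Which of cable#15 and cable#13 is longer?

Link the given pairs in sequence: cable#15 < cable#8; cable#8 < cable#9; cable#9 < cable#3; cable#3 < cable#14; cable#14 < cable#13.
Chaining these gives cable#15 < cable#8 < cable#9 < cable#3 < cable#14 < cable#13.
So cable#15 < cable#13; cable#13 is the longer of the two.

cable#13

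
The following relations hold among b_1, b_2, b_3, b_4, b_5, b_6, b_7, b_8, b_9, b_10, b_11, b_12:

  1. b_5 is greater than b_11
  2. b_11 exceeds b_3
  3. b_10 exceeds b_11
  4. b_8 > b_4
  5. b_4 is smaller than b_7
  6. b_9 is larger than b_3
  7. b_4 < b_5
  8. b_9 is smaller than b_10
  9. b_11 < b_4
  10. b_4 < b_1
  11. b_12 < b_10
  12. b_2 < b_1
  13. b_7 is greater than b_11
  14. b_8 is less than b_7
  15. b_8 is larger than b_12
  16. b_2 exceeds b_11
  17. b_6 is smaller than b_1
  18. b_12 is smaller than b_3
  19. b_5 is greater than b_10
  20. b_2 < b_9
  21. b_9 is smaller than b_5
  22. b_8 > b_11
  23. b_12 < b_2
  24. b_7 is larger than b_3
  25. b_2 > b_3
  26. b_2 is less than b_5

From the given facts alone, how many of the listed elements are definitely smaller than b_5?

From b_5 the given relations immediately reach b_11, b_4, b_2, b_9, b_10.
From those, b_12, b_3 — 7 in total.
Nothing else is reachable below b_5; 7 in all.

7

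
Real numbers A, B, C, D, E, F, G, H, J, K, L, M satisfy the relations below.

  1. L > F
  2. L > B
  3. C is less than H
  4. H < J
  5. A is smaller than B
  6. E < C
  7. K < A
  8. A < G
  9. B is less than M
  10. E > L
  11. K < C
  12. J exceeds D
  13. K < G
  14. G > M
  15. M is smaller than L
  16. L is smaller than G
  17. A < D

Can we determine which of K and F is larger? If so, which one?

undetermined

Following every chain through K: above K we get A, B, M, L, E, D, C, H, J, G.
F is not reached, and no chain runs the other way from F to K.
So the given relations leave the order of K and F undetermined.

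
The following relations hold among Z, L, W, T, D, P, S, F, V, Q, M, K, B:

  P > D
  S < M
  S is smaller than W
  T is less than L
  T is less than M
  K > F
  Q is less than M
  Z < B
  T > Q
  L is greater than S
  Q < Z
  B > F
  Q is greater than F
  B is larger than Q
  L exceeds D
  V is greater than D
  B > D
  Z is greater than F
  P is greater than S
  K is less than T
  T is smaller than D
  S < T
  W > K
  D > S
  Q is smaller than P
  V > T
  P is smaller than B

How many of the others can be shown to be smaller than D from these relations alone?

5

Directly below D: S, T.
One step further: K, Q (4 so far).
One step further: F (5 so far).
No other element is forced below D by the given relations, so the count is 5.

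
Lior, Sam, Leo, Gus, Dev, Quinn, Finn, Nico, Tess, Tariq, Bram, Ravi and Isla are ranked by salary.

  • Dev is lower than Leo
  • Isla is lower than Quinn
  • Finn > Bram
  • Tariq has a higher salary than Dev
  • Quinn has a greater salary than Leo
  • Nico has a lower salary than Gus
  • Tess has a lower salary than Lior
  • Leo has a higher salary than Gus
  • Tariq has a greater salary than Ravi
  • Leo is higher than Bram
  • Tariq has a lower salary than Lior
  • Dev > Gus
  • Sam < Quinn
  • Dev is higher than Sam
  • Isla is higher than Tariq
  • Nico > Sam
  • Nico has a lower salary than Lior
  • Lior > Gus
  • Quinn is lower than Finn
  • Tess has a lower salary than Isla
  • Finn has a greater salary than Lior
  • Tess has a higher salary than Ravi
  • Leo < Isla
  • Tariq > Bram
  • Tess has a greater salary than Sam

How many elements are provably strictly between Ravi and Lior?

2

The relations place Ravi below Lior. An element lies strictly between them when it is forced above Ravi and also forced below Lior.
Above Ravi: {Tess, Tariq, Isla, Quinn, Finn}. Below Lior: {Sam, Nico, Gus, Dev, Tess, Bram, Tariq}.
Intersection: {Tess, Tariq} — 2.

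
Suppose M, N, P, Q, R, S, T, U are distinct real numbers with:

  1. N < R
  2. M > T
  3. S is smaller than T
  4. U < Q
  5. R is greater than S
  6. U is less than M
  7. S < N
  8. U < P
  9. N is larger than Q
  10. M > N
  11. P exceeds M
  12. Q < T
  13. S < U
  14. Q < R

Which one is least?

S

Chaining upward from S: directly above it, U, N, T, R; then Q, M, P.
That covers every other element, and nothing is given below S, so S is the least.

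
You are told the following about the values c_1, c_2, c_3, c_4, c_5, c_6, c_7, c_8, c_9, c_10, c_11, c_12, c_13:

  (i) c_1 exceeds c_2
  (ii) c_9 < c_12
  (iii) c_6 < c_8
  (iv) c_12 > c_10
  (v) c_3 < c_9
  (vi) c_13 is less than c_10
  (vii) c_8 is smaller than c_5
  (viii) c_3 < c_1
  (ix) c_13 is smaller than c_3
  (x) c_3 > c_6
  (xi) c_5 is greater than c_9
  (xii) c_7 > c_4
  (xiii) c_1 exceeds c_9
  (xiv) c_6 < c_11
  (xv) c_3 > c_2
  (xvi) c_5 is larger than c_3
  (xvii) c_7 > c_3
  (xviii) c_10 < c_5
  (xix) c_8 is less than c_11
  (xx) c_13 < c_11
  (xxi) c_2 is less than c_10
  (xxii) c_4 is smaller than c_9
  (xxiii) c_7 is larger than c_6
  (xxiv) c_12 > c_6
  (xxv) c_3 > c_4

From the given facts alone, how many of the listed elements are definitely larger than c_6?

8

The elements the relations force above c_6 are c_8, c_11, c_3, c_9, c_1, c_12, c_7, c_5 — no chain reaches any other.
That is 8.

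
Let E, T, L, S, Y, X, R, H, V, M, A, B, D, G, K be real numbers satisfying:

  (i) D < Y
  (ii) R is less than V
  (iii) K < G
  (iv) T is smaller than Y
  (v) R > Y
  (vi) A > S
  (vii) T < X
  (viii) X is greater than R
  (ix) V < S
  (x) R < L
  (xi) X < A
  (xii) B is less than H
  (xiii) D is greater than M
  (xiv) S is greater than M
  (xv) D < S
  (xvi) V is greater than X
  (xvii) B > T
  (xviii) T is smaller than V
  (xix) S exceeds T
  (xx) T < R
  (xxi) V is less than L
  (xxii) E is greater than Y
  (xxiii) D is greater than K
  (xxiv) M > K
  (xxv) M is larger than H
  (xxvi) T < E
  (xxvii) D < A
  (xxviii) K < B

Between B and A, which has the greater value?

A

The relevant relations are B < H; H < M; M < D; D < Y; Y < R; R < X; X < V; V < S; S < A.
Together: B < H < M < D < Y < R < X < V < S < A.
So B < A; A is the larger of the two.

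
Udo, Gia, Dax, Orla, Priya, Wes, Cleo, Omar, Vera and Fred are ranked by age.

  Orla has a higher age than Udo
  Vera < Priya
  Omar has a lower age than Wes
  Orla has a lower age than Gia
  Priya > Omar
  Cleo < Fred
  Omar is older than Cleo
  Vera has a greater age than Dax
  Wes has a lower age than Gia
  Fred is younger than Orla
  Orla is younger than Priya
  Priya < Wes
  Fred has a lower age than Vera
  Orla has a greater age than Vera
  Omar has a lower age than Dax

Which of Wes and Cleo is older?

Wes

The relevant relations are Cleo < Omar; Omar < Dax; Dax < Vera; Vera < Orla; Orla < Priya; Priya < Wes.
Chaining these gives Cleo < Omar < Dax < Vera < Orla < Priya < Wes.
So Cleo < Wes; Wes is the older of the two.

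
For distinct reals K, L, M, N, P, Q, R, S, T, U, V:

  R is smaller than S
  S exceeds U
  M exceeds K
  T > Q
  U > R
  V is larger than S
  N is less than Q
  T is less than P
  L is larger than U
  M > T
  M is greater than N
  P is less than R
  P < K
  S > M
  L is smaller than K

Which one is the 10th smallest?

Chaining the given pairs: N < Q < T < P < R < U < L < K < M < S < V.
The 10th smallest is S.

S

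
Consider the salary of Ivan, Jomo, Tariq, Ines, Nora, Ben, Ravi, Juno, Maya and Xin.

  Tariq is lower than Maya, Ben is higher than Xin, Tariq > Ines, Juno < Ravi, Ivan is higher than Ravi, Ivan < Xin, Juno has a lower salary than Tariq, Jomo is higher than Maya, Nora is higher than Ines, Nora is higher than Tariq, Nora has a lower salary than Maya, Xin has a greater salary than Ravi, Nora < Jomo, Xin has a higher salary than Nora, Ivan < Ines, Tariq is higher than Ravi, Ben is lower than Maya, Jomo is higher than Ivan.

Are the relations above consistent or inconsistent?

The single ordering Juno < Ravi < Ivan < Ines < Tariq < Nora < Xin < Ben < Maya < Jomo satisfies every listed relation, so no contradiction arises.

consistent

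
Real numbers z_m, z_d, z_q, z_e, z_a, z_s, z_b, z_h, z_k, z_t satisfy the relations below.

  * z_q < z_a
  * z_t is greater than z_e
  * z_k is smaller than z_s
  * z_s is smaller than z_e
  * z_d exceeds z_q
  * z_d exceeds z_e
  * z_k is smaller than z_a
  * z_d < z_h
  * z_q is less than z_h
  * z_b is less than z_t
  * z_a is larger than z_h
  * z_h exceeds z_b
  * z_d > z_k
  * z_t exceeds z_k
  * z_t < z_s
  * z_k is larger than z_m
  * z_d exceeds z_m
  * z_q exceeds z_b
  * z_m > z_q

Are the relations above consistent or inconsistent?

Chaining the given relations yields z_t < z_s < z_e, so z_t < z_e. But one relation states z_e < z_t. These cannot both hold.

inconsistent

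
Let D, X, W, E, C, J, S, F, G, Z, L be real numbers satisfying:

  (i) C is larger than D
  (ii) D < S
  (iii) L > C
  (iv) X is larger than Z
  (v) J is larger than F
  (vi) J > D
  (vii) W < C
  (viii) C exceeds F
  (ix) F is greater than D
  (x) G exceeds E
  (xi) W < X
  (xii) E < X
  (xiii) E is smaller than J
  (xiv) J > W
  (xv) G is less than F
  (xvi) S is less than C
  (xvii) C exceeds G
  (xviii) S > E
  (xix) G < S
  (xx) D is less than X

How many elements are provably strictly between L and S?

1

Chaining upward from S reaches: C.
Chaining downward from L reaches: E, D, G, W, F, C.
Strictly between S and L are those in both lists: C — 1 element.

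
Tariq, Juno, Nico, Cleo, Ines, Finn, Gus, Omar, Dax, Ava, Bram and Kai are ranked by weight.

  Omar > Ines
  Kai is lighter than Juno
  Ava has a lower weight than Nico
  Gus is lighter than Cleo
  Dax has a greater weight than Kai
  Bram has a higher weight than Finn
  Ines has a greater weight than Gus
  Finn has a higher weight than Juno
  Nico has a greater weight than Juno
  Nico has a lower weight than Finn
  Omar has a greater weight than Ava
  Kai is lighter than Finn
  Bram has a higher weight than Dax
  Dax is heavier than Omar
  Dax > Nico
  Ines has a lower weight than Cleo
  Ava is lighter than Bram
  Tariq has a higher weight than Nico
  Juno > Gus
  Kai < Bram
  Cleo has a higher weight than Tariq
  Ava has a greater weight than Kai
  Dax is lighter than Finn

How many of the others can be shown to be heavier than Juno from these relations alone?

The elements the relations force above Juno are Nico, Tariq, Cleo, Dax, Finn, Bram — no chain reaches any other.
That is 6.

6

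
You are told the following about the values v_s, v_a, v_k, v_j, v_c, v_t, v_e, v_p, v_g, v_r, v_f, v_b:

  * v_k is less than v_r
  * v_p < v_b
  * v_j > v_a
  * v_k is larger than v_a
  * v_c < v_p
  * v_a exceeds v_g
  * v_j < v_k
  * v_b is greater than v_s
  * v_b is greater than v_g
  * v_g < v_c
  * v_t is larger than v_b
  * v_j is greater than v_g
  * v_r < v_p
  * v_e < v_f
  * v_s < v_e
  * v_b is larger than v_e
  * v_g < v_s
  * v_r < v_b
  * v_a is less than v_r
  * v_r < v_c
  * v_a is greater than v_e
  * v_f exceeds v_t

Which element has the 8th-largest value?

Chaining the given pairs: v_g < v_s < v_e < v_a < v_j < v_k < v_r < v_c < v_p < v_b < v_t < v_f.
Counting 8 from the largest end gives v_j.

v_j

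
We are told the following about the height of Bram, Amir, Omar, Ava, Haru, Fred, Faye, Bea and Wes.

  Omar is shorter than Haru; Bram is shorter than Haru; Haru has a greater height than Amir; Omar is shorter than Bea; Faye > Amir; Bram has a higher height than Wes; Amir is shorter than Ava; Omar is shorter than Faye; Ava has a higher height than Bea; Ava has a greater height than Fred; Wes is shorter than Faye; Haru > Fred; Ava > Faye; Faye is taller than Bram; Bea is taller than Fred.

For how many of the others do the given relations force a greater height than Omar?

Directly above Omar: Bea, Faye, Haru.
One step further: Ava (4 so far).
Nothing else is reachable above Omar; 4 in all.

4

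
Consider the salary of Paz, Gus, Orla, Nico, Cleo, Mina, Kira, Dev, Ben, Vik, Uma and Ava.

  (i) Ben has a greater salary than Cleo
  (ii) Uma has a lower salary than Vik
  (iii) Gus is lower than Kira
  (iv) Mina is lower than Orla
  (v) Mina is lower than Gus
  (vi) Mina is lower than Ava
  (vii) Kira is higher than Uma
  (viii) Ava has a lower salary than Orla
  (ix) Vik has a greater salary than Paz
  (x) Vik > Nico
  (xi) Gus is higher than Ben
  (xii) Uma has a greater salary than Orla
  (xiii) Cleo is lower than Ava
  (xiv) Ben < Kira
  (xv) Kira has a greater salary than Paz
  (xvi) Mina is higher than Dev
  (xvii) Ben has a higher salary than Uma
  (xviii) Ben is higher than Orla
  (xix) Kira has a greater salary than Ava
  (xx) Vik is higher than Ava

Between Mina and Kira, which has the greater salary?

Kira

Link the given pairs in sequence: Mina < Ava; Ava < Orla; Orla < Uma; Uma < Ben; Ben < Gus; Gus < Kira.
Together: Mina < Ava < Orla < Uma < Ben < Gus < Kira.
So Mina < Kira; Kira is the higher of the two.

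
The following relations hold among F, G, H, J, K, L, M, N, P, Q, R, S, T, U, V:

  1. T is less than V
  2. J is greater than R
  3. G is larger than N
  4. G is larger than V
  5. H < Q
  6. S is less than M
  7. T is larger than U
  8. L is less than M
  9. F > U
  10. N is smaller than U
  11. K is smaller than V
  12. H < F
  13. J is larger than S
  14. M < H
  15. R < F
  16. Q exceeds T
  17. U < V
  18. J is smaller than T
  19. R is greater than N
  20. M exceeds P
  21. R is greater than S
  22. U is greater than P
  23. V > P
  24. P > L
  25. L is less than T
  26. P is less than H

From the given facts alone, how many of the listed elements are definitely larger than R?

6

Directly above R: J, F.
One step further: T (3 so far).
One step further: V, Q (5 so far).
One step further: G (6 so far).
No other element is forced above R by the given relations, so the count is 6.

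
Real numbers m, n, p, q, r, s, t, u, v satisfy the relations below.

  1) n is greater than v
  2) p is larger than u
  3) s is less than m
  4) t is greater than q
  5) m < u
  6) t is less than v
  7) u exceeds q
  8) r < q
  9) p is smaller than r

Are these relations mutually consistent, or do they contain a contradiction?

We have q < u stated directly, yet also u < p < r < q by chaining the others — so u < q. Contradiction.

inconsistent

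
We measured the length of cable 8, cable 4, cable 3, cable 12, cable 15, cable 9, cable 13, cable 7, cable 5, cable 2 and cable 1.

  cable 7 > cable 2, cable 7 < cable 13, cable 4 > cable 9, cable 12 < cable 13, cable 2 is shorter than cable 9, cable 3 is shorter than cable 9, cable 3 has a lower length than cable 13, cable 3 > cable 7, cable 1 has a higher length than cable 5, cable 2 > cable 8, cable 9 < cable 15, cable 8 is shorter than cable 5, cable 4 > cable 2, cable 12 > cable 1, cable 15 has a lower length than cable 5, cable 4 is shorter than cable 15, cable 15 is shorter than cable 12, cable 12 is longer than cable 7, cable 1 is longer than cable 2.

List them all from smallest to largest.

The consecutive links are each given: cable 8 < cable 2; cable 2 < cable 7; cable 7 < cable 3; cable 3 < cable 9; cable 9 < cable 4; cable 4 < cable 15; cable 15 < cable 5; cable 5 < cable 1; cable 1 < cable 12; cable 12 < cable 13.

cable 8 < cable 2 < cable 7 < cable 3 < cable 9 < cable 4 < cable 15 < cable 5 < cable 1 < cable 12 < cable 13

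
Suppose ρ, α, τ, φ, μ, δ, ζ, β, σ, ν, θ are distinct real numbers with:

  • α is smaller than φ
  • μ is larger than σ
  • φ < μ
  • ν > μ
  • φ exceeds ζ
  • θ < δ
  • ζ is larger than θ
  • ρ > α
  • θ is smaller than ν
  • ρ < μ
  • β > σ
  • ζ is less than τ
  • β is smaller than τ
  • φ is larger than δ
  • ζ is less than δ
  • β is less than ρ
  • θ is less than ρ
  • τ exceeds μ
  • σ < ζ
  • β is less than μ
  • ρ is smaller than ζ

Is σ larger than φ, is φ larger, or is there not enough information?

σ < β and β < ρ give σ < ρ.
With ρ < ζ: σ < β < ρ < ζ.
With ζ < δ: σ < β < ρ < ζ < δ.
With δ < φ: σ < β < ρ < ζ < δ < φ.
So φ is larger.

φ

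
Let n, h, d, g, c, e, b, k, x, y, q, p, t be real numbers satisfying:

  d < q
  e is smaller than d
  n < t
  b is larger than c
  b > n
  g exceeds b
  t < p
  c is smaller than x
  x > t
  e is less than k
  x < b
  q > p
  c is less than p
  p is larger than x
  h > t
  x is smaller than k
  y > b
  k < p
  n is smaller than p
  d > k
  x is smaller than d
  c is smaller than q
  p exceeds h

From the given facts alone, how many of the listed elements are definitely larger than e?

4

From e the given relations immediately reach k, d.
From those, p, q — 4 in total.
No other element is forced above e by the given relations, so the count is 4.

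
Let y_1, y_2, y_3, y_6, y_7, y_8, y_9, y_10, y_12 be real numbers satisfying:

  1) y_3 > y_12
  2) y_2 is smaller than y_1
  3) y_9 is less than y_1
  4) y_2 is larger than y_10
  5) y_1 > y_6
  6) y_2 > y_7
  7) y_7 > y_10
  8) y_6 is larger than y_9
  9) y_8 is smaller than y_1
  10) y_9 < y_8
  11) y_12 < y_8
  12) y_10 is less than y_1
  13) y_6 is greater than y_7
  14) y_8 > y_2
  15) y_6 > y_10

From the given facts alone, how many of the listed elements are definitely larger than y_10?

5

From y_10 the given relations immediately reach y_7, y_6, y_2, y_1.
From those, y_8 — 5 in total.
Nothing else is reachable above y_10; 5 in all.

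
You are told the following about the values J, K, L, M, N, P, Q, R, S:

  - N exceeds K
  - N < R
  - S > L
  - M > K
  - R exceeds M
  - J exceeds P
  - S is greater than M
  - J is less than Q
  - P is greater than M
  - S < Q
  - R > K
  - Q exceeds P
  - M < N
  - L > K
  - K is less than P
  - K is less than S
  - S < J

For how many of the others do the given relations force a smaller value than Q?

6

The elements the relations force below Q are K, M, L, P, S, J — no chain reaches any other.
That is 6.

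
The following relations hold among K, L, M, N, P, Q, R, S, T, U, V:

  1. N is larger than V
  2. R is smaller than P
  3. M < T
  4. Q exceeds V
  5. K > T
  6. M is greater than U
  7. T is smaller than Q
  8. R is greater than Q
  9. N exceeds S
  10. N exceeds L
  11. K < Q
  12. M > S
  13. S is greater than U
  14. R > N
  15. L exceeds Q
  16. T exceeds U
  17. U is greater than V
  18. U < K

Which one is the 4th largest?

The consecutive relations fix a unique order: V < U < S < M < T < K < Q < L < N < R < P.
The 4th largest is L.

L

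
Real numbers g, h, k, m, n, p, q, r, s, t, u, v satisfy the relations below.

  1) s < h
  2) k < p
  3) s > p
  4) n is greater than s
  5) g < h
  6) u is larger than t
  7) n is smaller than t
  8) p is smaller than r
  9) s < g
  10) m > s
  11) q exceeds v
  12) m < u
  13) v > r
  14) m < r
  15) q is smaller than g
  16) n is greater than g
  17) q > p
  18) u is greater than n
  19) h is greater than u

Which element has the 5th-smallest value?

The consecutive relations fix a unique order: k < p < s < m < r < v < q < g < n < t < u < h.
The 5th smallest is r.

r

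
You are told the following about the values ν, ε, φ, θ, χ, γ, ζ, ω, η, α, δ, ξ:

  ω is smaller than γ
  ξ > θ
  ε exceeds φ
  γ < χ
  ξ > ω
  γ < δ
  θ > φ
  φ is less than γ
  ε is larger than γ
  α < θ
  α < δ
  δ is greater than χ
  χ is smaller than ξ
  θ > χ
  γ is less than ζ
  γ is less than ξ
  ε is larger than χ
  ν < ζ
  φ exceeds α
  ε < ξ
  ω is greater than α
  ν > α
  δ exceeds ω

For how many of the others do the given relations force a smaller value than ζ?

From ζ the given relations immediately reach γ, ν.
From those, α, ω, φ — 5 in total.
Nothing else is reachable below ζ; 5 in all.

5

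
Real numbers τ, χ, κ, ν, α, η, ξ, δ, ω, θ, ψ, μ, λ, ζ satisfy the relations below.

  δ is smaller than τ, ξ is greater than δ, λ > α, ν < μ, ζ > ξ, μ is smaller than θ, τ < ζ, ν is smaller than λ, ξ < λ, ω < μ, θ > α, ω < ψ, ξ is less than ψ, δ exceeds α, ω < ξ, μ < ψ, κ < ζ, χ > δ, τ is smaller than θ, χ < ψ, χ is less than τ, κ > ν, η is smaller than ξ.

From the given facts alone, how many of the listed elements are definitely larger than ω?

6

From ω the given relations immediately reach μ, ξ, ψ.
From those, θ, λ, ζ — 6 in total.
No other element is forced above ω by the given relations, so the count is 6.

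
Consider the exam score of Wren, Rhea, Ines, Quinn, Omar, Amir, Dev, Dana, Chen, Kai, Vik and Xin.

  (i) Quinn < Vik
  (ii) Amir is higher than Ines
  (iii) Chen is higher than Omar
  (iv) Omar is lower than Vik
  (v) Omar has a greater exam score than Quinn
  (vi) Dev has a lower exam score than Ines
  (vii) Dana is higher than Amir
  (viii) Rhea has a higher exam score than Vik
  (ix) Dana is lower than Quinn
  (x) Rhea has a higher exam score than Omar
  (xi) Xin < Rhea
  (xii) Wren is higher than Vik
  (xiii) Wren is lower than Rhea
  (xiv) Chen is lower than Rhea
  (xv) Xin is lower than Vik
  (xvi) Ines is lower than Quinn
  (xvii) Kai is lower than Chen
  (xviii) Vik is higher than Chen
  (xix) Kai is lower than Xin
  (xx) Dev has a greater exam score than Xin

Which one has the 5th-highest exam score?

The consecutive relations fix a unique order: Kai < Xin < Dev < Ines < Amir < Dana < Quinn < Omar < Chen < Vik < Wren < Rhea.
The 5th largest is Omar.

Omar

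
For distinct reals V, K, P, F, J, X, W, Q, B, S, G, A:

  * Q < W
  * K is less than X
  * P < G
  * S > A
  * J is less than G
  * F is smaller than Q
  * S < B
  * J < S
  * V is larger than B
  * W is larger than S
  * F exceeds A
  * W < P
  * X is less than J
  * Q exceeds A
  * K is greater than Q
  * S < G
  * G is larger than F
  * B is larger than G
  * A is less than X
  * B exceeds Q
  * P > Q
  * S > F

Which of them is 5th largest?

W

The consecutive relations fix a unique order: A < F < Q < K < X < J < S < W < P < G < B < V.
Counting 5 from the largest end gives W.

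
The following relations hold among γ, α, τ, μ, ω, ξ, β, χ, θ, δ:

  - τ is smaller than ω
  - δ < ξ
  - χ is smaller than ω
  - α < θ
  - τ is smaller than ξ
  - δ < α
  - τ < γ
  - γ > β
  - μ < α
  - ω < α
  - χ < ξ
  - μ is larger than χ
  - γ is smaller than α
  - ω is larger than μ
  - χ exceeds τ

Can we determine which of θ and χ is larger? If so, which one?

θ

The relevant relations are χ < μ; μ < ω; ω < α; α < θ.
Chaining these gives χ < μ < ω < α < θ.
So θ is larger.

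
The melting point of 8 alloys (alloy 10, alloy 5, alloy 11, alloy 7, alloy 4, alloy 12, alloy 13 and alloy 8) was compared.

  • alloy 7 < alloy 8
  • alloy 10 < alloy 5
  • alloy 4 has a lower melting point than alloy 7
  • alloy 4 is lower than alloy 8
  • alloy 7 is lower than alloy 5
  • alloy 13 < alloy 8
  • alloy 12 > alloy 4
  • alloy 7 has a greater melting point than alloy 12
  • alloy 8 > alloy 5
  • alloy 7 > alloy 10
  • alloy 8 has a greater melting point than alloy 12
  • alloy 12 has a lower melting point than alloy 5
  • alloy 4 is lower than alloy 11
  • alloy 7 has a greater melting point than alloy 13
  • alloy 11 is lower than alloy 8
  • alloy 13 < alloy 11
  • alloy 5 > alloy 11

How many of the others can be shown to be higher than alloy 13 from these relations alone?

From alloy 13 the given relations immediately reach alloy 11, alloy 7, alloy 8.
From those, alloy 5 — 4 in total.
No other element is forced above alloy 13 by the given relations, so the count is 4.

4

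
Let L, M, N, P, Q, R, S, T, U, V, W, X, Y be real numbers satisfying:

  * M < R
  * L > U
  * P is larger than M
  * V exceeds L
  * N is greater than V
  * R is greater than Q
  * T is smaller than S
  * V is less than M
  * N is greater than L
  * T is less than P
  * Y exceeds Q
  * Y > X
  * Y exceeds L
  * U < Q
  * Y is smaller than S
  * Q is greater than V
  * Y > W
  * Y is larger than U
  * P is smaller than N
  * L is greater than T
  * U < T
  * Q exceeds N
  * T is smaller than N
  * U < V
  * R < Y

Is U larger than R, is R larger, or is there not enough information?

U < T and T < L give U < L.
Then L < V extends the chain to V.
With V < M: U < T < L < V < M.
Then M < P extends the chain to P.
With P < N: U < T < L < V < M < P < N.
Then N < Q extends the chain to Q.
Then Q < R extends the chain to R.
So R is larger.

R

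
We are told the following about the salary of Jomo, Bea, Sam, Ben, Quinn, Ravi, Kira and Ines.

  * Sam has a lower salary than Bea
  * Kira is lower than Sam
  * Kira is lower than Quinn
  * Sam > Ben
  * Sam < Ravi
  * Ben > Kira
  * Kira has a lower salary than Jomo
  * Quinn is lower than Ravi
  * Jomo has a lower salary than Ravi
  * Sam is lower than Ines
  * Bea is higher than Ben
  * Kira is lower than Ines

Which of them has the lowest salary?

Ben is not least since Kira < Ben; Sam is not least since Ben < Sam; Ines is not least since Kira < Ines; Jomo is not least since Kira < Jomo; Bea is not least since Ben < Bea; Quinn is not least since Kira < Quinn; Ravi is not least since Sam < Ravi.
Only Kira has nothing below it, so Kira is the lowest salary.

Kira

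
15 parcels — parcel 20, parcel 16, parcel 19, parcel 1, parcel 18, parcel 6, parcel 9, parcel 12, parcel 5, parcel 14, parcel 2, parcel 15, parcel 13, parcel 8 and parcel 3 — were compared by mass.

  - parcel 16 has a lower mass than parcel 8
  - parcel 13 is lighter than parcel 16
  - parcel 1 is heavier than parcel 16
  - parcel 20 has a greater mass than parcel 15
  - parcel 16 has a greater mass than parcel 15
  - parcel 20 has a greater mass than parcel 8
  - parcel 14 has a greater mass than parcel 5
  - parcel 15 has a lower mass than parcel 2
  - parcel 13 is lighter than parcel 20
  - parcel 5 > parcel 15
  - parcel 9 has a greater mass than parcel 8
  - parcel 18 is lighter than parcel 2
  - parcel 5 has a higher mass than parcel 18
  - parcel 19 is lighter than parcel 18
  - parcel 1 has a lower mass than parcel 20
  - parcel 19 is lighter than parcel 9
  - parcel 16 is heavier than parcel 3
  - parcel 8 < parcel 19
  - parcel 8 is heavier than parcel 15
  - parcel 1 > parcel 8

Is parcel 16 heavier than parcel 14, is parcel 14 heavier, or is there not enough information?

parcel 14

Following the relations from parcel 16: parcel 16 < parcel 8 < parcel 19 < parcel 18 < parcel 5 < parcel 14.
So parcel 14 is heavier.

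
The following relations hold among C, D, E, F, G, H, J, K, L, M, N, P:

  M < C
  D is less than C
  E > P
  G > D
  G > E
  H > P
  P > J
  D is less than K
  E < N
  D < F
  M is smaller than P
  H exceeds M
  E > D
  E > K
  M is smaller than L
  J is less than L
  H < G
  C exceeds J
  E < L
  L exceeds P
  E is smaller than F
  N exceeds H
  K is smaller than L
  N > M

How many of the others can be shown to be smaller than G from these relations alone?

Directly below G: D, H, E.
One step further: M, P, K (6 so far).
One step further: J (7 so far).
No other element is forced below G by the given relations, so the count is 7.

7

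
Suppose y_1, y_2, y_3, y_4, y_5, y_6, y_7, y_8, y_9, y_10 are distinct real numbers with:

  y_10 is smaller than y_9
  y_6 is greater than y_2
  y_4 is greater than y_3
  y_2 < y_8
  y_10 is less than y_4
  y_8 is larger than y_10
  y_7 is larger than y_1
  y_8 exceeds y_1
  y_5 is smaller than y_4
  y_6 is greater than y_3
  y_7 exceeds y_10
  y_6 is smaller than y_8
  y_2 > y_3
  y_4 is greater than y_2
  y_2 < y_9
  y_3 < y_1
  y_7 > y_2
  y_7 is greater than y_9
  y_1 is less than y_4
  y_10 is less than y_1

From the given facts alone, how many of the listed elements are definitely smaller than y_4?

5

Directly below y_4: y_10, y_3, y_1, y_2, y_5.
Nothing else is reachable below y_4; 5 in all.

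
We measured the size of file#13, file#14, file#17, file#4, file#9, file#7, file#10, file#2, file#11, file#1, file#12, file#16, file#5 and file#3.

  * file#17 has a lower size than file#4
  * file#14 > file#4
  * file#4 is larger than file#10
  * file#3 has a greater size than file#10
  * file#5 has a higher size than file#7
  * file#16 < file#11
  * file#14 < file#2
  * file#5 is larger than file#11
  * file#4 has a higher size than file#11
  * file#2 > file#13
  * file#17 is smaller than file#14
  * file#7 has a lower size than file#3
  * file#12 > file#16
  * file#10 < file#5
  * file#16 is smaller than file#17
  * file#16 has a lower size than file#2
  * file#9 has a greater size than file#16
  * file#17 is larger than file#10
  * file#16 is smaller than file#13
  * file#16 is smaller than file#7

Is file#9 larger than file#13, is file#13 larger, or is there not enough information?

undetermined

Following every chain through file#9: below file#9 we get file#16.
file#13 is not reached, and no chain runs the other way from file#13 to file#9.
So the given relations leave the order of file#9 and file#13 undetermined.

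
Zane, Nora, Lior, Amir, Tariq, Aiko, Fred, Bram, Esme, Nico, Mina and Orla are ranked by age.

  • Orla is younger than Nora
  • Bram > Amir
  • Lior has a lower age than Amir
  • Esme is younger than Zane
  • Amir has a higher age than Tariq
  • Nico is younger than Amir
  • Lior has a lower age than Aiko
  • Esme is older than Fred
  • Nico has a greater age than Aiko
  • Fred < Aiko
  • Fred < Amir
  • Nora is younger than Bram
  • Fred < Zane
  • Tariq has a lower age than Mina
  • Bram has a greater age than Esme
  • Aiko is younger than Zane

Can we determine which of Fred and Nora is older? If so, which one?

undetermined

Following every chain through Fred: above Fred we get Aiko, Esme, Nico, Amir, Bram, Zane.
Nora is not reached, and no chain runs the other way from Nora to Fred.
So the given relations leave the order of Fred and Nora undetermined.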